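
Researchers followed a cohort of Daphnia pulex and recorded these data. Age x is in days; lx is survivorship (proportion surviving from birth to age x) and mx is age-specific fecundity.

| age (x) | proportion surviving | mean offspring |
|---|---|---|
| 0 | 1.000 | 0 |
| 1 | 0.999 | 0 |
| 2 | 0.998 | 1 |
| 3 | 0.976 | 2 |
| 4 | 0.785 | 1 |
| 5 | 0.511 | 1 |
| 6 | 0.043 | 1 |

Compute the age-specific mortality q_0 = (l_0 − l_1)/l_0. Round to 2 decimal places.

q_0 = (l_0 − l_1) / l_0 = (1 − 0.999) / 1
     = 0.001 / 1 = 0.001 → 0.00

0.00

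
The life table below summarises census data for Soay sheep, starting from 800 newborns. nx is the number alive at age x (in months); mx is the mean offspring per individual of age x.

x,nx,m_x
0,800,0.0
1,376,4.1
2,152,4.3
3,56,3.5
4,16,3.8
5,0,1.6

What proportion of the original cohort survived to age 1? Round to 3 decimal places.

l_1 = n_1/n_0 = 376/800 = 0.47 → 0.470

0.470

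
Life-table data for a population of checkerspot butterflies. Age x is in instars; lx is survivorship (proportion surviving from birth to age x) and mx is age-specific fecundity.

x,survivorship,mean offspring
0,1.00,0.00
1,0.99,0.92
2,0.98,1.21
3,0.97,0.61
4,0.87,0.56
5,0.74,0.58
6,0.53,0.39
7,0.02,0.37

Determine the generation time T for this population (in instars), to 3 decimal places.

2.735

lx·mx: 0, 0.9108, 1.1858, 0.5917, 0.4872, 0.4292, 0.2067, 0.0074 → R0 = 3.8188
x·lx·mx: 0, 0.9108, 2.3716, 1.7751, 1.9488, 2.146, 1.2402, 0.0518 → Σ = 10.4443
T = 10.4443 / 3.8188 = 2.734969… → 2.735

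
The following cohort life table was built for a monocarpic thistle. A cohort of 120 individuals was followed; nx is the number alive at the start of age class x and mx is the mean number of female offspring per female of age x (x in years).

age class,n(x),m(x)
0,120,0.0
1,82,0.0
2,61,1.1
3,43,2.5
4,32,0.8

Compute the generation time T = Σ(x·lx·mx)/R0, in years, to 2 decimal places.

lx = nx/n0 = nx/120: 1, 0.68333…, 0.50833…, 0.35833…, 0.26667…
lx·mx: 0, 0, 0.559167…, 0.895833…, 0.213333… → R0 = 1.668333…
x·lx·mx: 0, 0, 1.118333…, 2.6875…, 0.853333… → Σ = 4.659167…
T = 4.659167… / 1.668333… = 2.792707… → 2.79

2.79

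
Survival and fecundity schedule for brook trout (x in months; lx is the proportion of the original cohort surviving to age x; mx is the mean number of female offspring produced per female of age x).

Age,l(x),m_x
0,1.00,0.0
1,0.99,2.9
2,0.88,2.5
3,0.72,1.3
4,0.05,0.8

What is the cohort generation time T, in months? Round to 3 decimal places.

lx·mx: 0, 2.871, 2.2, 0.936, 0.04 → R0 = 6.047
x·lx·mx: 0, 2.871, 4.4, 2.808, 0.16 → Σ = 10.239
T = 10.239 / 6.047 = 1.693236… → 1.693

1.693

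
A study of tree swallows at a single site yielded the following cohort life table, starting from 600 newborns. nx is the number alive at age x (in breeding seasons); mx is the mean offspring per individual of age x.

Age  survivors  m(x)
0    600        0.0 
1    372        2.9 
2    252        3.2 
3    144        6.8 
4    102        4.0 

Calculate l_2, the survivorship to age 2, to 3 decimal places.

l_2 = n_2/n_0 = 252/600 = 0.42 → 0.420

0.420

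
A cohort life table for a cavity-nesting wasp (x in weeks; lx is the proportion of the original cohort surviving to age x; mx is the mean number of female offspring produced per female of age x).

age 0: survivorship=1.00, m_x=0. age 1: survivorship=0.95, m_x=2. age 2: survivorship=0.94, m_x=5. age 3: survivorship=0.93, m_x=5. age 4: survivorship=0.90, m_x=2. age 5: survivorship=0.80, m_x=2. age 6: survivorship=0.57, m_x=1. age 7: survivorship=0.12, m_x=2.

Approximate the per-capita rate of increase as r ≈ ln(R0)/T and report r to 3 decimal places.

R0 = Σ lx·mx = 0 + 1.9 + 4.7 + 4.65 + 1.8 + 1.6 + 0.57 + 0.24 = 15.46
Σ x·lx·mx = 45.55; T = 45.55/15.46 = 2.94631…
r ≈ ln(R0)/T = ln(15.46)/2.94631… = 0.92938… → 0.929

0.929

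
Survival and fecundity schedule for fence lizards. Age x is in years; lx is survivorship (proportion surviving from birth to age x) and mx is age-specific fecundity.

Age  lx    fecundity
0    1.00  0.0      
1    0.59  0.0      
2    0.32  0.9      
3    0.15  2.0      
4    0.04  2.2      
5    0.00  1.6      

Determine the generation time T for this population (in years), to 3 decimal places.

2.704

lx·mx: 0, 0, 0.288, 0.3, 0.088, 0 → R0 = 0.676
x·lx·mx: 0, 0, 0.576, 0.9, 0.352, 0 → Σ = 1.828
T = 1.828 / 0.676 = 2.704142… → 2.704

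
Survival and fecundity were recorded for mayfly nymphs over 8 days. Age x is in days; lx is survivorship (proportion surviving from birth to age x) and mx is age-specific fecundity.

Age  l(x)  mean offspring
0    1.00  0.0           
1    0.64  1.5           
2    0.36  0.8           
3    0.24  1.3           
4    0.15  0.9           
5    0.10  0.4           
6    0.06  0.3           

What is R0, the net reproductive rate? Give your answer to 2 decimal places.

1.75

lx·mx by age: 0, 0.96, 0.288, 0.312, 0.135, 0.04, 0.018
R0 = Σ lx·mx = 1.753 → 1.75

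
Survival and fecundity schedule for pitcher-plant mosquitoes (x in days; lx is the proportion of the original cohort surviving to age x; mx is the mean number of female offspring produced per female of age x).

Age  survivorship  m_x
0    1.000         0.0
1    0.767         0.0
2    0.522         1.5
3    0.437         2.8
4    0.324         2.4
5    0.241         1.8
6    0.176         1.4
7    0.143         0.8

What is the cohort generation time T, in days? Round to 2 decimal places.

lx·mx: 0, 0, 0.783, 1.2236, 0.7776, 0.4338, 0.2464, 0.1144 → R0 = 3.5788
x·lx·mx: 0, 0, 1.566, 3.6708, 3.1104, 2.169, 1.4784, 0.8008 → Σ = 12.7954
T = 12.7954 / 3.5788 = 3.575333… → 3.58

3.58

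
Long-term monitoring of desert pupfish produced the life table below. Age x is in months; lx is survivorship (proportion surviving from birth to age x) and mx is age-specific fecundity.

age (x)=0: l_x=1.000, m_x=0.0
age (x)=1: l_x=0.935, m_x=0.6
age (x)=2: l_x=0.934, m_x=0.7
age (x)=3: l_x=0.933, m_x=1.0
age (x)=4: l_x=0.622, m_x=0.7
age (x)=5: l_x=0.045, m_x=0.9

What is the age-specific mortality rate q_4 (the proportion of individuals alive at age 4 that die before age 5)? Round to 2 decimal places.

q_4 = (l_4 − l_5) / l_4 = (0.622 − 0.045) / 0.622
     = 0.577 / 0.622 = 0.927653… → 0.93

0.93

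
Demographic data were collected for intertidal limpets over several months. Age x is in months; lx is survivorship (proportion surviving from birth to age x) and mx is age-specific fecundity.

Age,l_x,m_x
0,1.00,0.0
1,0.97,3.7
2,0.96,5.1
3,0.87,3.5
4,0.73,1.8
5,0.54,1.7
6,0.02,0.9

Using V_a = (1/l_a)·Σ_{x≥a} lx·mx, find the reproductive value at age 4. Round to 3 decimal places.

lx·mx for x ≥ 4: 1.314, 0.918, 0.018 → sum = 2.25
V_4 = 2.25 / l_4 = 2.25 / 0.73 = 3.082192… → 3.082

3.082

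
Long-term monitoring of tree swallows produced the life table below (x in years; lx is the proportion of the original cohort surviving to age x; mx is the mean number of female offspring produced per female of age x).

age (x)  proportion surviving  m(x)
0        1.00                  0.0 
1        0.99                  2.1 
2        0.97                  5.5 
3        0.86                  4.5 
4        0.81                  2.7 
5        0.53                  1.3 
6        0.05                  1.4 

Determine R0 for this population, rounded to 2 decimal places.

lx·mx by age: 0, 2.079, 5.335, 3.87, 2.187, 0.689, 0.07
R0 = Σ lx·mx = 14.23 → 14.23

14.23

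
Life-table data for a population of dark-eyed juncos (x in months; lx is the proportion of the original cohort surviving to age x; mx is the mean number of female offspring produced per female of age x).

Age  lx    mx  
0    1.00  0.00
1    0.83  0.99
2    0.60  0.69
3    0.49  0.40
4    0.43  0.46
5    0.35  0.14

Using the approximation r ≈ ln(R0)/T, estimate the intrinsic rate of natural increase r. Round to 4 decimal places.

R0 = Σ lx·mx = 0 + 0.8217 + 0.414 + 0.196 + 0.1978 + 0.049 = 1.6785
Σ x·lx·mx = 3.2739; T = 3.2739/1.6785 = 1.95049…
r ≈ ln(R0)/T = ln(1.6785)/1.95049… = 0.265523… → 0.2655

0.2655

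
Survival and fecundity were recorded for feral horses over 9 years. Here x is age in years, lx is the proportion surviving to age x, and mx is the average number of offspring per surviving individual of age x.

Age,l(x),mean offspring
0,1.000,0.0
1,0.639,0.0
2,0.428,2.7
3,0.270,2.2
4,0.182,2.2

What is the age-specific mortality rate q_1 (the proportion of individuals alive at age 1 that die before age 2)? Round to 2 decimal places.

0.33

q_1 = (l_1 − l_2) / l_1 = (0.639 − 0.428) / 0.639
     = 0.211 / 0.639 = 0.330203… → 0.33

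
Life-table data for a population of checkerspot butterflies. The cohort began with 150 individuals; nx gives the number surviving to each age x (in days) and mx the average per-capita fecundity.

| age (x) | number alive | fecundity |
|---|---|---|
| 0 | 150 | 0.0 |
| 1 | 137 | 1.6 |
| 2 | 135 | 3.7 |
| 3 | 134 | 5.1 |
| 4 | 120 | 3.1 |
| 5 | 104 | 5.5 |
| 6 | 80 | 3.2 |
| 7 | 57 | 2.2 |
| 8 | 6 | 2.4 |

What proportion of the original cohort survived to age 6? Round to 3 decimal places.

0.533

l_6 = n_6/n_0 = 80/150 = 0.533333… → 0.533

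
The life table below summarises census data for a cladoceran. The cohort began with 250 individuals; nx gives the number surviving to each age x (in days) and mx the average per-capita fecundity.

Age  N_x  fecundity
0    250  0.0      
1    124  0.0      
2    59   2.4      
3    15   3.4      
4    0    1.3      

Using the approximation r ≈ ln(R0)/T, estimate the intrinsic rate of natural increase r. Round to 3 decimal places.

lx = nx/n0 = nx/250: 1, 0.496, 0.236, 0.06, 0
R0 = Σ lx·mx = 0 + 0 + 0.5664 + 0.204 + 0 = 0.7704
Σ x·lx·mx = 1.7448; T = 1.7448/0.7704 = 2.2648…
r ≈ ln(R0)/T = ln(0.7704)/2.2648… = -0.11517… → -0.115

-0.115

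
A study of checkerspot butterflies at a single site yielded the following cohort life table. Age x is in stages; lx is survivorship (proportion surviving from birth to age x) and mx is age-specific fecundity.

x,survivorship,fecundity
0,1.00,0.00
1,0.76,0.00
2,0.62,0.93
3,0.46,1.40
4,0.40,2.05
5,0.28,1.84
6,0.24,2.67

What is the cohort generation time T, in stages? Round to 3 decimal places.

lx·mx: 0, 0, 0.5766, 0.644, 0.82, 0.5152, 0.6408 → R0 = 3.1966
x·lx·mx: 0, 0, 1.1532, 1.932, 3.28, 2.576, 3.8448 → Σ = 12.786
T = 12.786 / 3.1966 = 3.999875… → 4.000

4.000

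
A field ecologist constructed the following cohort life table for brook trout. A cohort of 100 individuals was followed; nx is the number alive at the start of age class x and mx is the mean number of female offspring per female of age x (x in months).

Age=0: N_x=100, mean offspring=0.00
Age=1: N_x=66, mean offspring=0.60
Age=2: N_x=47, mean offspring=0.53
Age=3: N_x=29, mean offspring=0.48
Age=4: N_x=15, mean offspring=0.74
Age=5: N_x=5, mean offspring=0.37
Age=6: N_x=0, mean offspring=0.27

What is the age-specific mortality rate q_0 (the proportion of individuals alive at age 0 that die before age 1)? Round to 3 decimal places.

lx = nx/n0 = nx/100: 1, 0.66, 0.47, 0.29, 0.15, 0.05, 0
q_0 = (l_0 − l_1) / l_0 = (1 − 0.66) / 1
     = 0.34 / 1 = 0.34 → 0.340

0.340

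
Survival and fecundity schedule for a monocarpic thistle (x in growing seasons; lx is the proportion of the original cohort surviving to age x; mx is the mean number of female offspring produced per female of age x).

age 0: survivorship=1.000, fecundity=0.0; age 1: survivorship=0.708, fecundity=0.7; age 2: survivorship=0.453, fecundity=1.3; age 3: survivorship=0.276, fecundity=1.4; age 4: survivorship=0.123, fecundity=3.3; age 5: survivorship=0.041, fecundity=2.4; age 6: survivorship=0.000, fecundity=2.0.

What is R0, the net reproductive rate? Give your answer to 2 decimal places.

lx·mx by age: 0, 0.4956, 0.5889, 0.3864, 0.4059, 0.0984, 0
R0 = Σ lx·mx = 1.9752 → 1.98

1.98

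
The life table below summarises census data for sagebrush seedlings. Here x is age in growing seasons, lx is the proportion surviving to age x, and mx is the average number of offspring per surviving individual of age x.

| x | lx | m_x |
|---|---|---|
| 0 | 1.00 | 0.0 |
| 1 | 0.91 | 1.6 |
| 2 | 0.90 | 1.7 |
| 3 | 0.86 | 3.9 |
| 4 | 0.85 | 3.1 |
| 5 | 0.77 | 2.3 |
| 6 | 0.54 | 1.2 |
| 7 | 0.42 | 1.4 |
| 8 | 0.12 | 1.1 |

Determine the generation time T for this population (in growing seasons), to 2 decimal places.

3.55

lx·mx: 0, 1.456, 1.53, 3.354, 2.635, 1.771, 0.648, 0.588, 0.132 → R0 = 12.114
x·lx·mx: 0, 1.456, 3.06, 10.062, 10.54, 8.855, 3.888, 4.116, 1.056 → Σ = 43.033
T = 43.033 / 12.114 = 3.552336… → 3.55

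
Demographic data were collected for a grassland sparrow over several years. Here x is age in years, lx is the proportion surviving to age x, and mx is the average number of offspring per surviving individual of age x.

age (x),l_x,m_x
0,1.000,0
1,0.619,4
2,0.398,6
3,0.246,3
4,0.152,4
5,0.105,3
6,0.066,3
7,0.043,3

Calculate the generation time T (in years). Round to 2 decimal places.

2.27

lx·mx: 0, 2.476, 2.388, 0.738, 0.608, 0.315, 0.198, 0.129 → R0 = 6.852
x·lx·mx: 0, 2.476, 4.776, 2.214, 2.432, 1.575, 1.188, 0.903 → Σ = 15.564
T = 15.564 / 6.852 = 2.271454… → 2.27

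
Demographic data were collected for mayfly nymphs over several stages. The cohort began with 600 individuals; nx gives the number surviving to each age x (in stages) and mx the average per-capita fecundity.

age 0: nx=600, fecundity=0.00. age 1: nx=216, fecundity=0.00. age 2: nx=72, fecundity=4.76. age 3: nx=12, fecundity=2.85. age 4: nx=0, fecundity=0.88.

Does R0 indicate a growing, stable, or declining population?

declining

lx = nx/n0 = nx/600: 1, 0.36, 0.12, 0.02, 0
R0 = Σ lx·mx = 0 + 0 + 0.5712 + 0.057 + 0 = 0.6282
R0 < 1, so the population is declining.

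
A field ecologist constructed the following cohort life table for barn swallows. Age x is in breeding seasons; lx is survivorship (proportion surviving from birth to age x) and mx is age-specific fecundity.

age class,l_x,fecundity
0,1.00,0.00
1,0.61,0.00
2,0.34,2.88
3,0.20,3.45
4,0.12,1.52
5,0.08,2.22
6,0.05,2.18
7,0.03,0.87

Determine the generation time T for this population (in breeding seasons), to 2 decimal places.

lx·mx: 0, 0, 0.9792, 0.69, 0.1824, 0.1776, 0.109, 0.0261 → R0 = 2.1643
x·lx·mx: 0, 0, 1.9584, 2.07, 0.7296, 0.888, 0.654, 0.1827 → Σ = 6.4827
T = 6.4827 / 2.1643 = 2.995287… → 3.00

3.00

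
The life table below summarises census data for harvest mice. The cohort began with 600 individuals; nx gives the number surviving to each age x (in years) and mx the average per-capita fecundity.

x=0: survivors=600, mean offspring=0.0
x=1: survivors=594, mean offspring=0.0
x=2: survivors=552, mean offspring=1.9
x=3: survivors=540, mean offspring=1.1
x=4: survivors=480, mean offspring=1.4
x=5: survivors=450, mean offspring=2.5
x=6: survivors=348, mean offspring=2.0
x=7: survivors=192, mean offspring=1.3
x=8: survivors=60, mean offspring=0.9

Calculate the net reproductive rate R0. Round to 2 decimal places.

lx = nx/n0 = nx/600: 1, 0.99, 0.92, 0.9, 0.8, 0.75, 0.58, 0.32, 0.1
lx·mx by age: 0, 0, 1.748, 0.99, 1.12, 1.875, 1.16, 0.416, 0.09
R0 = Σ lx·mx = 7.399 → 7.40

7.40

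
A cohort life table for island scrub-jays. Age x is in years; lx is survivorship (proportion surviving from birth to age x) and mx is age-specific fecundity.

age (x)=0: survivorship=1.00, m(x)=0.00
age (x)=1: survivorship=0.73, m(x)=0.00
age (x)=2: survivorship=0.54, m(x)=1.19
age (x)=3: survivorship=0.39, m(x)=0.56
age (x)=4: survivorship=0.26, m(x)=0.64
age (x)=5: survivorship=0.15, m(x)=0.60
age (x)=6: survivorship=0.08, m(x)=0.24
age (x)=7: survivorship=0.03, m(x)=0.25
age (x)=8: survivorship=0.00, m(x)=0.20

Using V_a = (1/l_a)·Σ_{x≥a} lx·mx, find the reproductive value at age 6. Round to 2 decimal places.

lx·mx for x ≥ 6: 0.0192, 0.0075, 0 → sum = 0.0267
V_6 = 0.0267 / l_6 = 0.0267 / 0.08 = 0.33375 → 0.33

0.33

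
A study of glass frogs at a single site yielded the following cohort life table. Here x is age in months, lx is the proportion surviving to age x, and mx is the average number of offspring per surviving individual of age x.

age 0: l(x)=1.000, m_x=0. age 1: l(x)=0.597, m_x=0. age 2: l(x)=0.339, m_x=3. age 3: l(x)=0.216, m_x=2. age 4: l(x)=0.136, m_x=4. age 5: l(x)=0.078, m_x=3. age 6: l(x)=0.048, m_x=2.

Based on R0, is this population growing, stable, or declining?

R0 = Σ lx·mx = 0 + 0 + 1.017 + 0.432 + 0.544 + 0.234 + 0.096 = 2.323
R0 > 1, so the population is growing.

growing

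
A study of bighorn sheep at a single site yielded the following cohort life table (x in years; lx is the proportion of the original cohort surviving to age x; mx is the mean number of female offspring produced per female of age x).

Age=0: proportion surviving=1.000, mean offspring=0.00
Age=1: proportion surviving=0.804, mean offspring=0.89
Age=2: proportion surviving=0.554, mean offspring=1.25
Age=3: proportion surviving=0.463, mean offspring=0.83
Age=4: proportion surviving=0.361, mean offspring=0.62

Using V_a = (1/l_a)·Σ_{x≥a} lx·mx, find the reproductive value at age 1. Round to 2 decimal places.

2.51

lx·mx for x ≥ 1: 0.71556, 0.6925, 0.38429, 0.22382 → sum = 2.01617
V_1 = 2.01617 / l_1 = 2.01617 / 0.804 = 2.507674… → 2.51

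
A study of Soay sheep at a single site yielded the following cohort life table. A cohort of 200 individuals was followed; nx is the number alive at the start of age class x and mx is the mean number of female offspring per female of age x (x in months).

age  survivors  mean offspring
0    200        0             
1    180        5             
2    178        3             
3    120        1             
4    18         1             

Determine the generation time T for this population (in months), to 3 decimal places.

lx = nx/n0 = nx/200: 1, 0.9, 0.89, 0.6, 0.09
lx·mx: 0, 4.5, 2.67, 0.6, 0.09 → R0 = 7.86
x·lx·mx: 0, 4.5, 5.34, 1.8, 0.36 → Σ = 12
T = 12 / 7.86 = 1.526718… → 1.527

1.527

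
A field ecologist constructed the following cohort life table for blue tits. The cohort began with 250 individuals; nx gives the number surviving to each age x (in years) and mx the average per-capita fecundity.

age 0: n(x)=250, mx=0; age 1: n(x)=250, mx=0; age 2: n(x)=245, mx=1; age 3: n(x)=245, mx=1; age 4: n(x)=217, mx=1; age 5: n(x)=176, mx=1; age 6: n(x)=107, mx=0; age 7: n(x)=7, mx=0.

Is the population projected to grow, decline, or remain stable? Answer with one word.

lx = nx/n0 = nx/250: 1, 1, 0.98, 0.98, 0.868, 0.704, 0.428, 0.028
R0 = Σ lx·mx = 0 + 0 + 0.98 + 0.98 + 0.868 + 0.704 + 0 + 0 = 3.532
R0 > 1, so the population is growing.

growing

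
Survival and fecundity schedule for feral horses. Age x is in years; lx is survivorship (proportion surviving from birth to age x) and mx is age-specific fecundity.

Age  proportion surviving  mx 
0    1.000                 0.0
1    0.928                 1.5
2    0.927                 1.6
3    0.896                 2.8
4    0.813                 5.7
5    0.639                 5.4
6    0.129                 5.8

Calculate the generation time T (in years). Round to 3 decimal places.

3.669

lx·mx: 0, 1.392, 1.4832, 2.5088, 4.6341, 3.4506, 0.7482 → R0 = 14.2169
x·lx·mx: 0, 1.392, 2.9664, 7.5264, 18.5364, 17.253, 4.4892 → Σ = 52.1634
T = 52.1634 / 14.2169 = 3.669112… → 3.669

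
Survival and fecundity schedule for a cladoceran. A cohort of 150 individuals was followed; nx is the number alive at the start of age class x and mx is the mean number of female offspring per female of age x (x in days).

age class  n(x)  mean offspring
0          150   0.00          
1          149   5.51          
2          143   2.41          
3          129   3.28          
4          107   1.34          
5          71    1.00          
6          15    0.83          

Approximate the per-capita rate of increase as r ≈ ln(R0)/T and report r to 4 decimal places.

1.1968

lx = nx/n0 = nx/150: 1, 0.99333…, 0.95333…, 0.86, 0.71333…, 0.47333…, 0.1
R0 = Σ lx·mx = 0 + 5.47327… + 2.29753… + 2.8208 + 0.95587… + 0.47333… + 0.083 = 12.1038…
Σ x·lx·mx = 25.218867…; T = 25.218867…/12.1038… = 2.08355…
r ≈ ln(R0)/T = ln(12.1038…)/2.08355… = 1.196765… → 1.1968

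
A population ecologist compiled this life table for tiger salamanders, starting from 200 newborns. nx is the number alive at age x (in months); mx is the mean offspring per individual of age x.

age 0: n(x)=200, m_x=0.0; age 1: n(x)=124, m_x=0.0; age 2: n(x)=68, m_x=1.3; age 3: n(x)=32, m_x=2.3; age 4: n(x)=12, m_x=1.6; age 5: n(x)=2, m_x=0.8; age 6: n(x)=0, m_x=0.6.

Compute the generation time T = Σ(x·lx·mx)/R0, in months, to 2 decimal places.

lx = nx/n0 = nx/200: 1, 0.62, 0.34, 0.16, 0.06, 0.01, 0
lx·mx: 0, 0, 0.442, 0.368, 0.096, 0.008, 0 → R0 = 0.914
x·lx·mx: 0, 0, 0.884, 1.104, 0.384, 0.04, 0 → Σ = 2.412
T = 2.412 / 0.914 = 2.63895… → 2.64

2.64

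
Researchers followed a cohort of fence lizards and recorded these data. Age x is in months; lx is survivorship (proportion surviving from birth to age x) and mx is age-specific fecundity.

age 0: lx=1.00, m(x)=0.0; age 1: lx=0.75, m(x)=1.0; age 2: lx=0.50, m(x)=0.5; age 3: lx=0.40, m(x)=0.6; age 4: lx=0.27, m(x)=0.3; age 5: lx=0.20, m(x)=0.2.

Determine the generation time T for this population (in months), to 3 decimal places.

1.832

lx·mx: 0, 0.75, 0.25, 0.24, 0.081, 0.04 → R0 = 1.361
x·lx·mx: 0, 0.75, 0.5, 0.72, 0.324, 0.2 → Σ = 2.494
T = 2.494 / 1.361 = 1.832476… → 1.832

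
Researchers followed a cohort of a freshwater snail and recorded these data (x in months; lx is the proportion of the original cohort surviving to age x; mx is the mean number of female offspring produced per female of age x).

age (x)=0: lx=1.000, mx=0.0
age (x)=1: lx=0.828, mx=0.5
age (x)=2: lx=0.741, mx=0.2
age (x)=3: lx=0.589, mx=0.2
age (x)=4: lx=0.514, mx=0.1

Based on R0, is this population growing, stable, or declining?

R0 = Σ lx·mx = 0 + 0.414 + 0.1482 + 0.1178 + 0.0514 = 0.7314
R0 < 1, so the population is declining.

declining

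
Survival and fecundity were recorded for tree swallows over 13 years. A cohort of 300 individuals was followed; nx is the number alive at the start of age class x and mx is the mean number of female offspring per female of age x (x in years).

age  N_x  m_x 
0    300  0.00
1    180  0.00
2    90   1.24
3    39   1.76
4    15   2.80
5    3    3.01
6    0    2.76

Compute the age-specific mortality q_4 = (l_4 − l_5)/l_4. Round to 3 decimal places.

0.800

lx = nx/n0 = nx/300: 1, 0.6, 0.3, 0.13, 0.05, 0.01, 0
q_4 = (l_4 − l_5) / l_4 = (0.05 − 0.01) / 0.05
     = 0.04 / 0.05 = 0.8 → 0.800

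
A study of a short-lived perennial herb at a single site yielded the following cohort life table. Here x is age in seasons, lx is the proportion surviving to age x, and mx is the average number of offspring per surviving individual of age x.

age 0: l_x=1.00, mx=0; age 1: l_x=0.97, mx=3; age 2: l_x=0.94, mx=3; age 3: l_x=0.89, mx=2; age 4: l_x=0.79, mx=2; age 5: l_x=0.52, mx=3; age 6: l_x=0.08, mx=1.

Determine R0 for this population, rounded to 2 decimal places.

10.73

lx·mx by age: 0, 2.91, 2.82, 1.78, 1.58, 1.56, 0.08
R0 = Σ lx·mx = 10.73 → 10.73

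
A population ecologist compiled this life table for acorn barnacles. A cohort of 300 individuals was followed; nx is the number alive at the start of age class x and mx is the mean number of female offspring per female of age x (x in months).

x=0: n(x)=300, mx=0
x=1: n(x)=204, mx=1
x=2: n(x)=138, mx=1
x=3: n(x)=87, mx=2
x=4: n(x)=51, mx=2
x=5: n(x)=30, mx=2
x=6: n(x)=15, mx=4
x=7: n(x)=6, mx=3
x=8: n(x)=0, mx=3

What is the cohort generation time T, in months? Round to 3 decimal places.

lx = nx/n0 = nx/300: 1, 0.68, 0.46, 0.29, 0.17, 0.1, 0.05, 0.02, 0
lx·mx: 0, 0.68, 0.46, 0.58, 0.34, 0.2, 0.2, 0.06, 0 → R0 = 2.52
x·lx·mx: 0, 0.68, 0.92, 1.74, 1.36, 1, 1.2, 0.42, 0 → Σ = 7.32
T = 7.32 / 2.52 = 2.904762… → 2.905

2.905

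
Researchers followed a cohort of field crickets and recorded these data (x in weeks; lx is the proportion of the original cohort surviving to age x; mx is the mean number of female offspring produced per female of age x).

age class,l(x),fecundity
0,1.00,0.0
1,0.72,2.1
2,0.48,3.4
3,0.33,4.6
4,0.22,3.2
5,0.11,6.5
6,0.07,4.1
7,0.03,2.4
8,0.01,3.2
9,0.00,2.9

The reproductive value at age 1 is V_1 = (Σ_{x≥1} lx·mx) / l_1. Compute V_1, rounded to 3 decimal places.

8.989

lx·mx for x ≥ 1: 1.512, 1.632, 1.518, 0.704, 0.715, 0.287, 0.072, 0.032, 0 → sum = 6.472
V_1 = 6.472 / l_1 = 6.472 / 0.72 = 8.988889… → 8.989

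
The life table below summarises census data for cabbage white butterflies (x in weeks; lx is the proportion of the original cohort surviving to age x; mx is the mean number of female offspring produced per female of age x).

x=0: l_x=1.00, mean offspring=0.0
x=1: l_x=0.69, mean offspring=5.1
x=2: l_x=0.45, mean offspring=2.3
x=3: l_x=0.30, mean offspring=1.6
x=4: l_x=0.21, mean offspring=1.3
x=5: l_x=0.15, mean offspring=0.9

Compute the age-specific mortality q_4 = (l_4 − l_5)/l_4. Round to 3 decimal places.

q_4 = (l_4 − l_5) / l_4 = (0.21 − 0.15) / 0.21
     = 0.06 / 0.21 = 0.285714… → 0.286

0.286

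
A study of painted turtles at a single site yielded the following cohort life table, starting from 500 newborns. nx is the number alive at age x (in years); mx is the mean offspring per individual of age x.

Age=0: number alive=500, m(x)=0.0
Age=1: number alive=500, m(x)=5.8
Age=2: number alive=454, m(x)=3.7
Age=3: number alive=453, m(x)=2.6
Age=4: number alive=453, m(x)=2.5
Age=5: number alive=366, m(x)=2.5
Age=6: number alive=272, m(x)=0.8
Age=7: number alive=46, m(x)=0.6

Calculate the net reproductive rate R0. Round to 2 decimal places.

lx = nx/n0 = nx/500: 1, 1, 0.908, 0.906, 0.906, 0.732, 0.544, 0.092
lx·mx by age: 0, 5.8, 3.3596, 2.3556, 2.265, 1.83, 0.4352, 0.0552
R0 = Σ lx·mx = 16.1006 → 16.10

16.10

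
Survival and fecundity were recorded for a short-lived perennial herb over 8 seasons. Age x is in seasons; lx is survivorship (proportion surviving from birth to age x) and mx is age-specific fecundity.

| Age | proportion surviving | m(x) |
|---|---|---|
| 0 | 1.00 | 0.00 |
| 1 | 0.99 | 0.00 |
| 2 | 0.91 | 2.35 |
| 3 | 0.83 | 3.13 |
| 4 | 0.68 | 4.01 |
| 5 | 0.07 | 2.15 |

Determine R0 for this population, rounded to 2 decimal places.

7.61

lx·mx by age: 0, 0, 2.1385, 2.5979, 2.7268, 0.1505
R0 = Σ lx·mx = 7.6137 → 7.61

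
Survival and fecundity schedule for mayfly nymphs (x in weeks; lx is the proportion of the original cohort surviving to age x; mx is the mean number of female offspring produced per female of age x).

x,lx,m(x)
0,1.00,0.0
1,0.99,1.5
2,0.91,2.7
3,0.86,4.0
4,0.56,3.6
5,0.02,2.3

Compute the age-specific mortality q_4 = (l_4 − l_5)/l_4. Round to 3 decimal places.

0.964

q_4 = (l_4 − l_5) / l_4 = (0.56 − 0.02) / 0.56
     = 0.54 / 0.56 = 0.964286… → 0.964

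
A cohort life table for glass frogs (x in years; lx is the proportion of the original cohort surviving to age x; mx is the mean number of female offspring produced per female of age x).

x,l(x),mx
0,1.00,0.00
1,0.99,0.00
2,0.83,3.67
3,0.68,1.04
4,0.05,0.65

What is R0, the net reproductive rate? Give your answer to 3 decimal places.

lx·mx by age: 0, 0, 3.0461, 0.7072, 0.0325
R0 = Σ lx·mx = 3.7858 → 3.786

3.786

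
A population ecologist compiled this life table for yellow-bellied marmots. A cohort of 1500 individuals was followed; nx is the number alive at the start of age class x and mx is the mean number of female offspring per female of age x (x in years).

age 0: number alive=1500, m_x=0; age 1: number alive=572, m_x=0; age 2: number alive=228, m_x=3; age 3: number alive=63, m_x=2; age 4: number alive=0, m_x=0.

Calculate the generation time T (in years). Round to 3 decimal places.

lx = nx/n0 = nx/1500: 1, 0.38133…, 0.152, 0.042, 0
lx·mx: 0, 0, 0.456, 0.084, 0 → R0 = 0.54…
x·lx·mx: 0, 0, 0.912, 0.252, 0 → Σ = 1.164…
T = 1.164… / 0.54… = 2.155556… → 2.156

2.156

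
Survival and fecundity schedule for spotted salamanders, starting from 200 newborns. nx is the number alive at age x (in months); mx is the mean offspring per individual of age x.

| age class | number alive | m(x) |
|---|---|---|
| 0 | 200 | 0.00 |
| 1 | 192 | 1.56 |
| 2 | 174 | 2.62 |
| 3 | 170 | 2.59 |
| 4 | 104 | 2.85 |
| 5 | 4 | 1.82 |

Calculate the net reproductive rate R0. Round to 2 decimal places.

7.50

lx = nx/n0 = nx/200: 1, 0.96, 0.87, 0.85, 0.52, 0.02
lx·mx by age: 0, 1.4976, 2.2794, 2.2015, 1.482, 0.0364
R0 = Σ lx·mx = 7.4969 → 7.50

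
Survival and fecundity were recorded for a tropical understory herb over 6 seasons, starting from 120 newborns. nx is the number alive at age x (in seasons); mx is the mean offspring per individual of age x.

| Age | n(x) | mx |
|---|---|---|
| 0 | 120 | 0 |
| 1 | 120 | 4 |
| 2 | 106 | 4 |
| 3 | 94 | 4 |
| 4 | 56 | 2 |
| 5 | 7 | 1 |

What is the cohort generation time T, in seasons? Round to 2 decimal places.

2.10

lx = nx/n0 = nx/120: 1, 1, 0.88333…, 0.78333…, 0.46667…, 0.05833…
lx·mx: 0, 4, 3.533333…, 3.133333…, 0.933333…, 0.058333… → R0 = 11.658333…
x·lx·mx: 0, 4, 7.066667…, 9.4…, 3.733333…, 0.291667… → Σ = 24.491667…
T = 24.491667… / 11.658333… = 2.100786… → 2.10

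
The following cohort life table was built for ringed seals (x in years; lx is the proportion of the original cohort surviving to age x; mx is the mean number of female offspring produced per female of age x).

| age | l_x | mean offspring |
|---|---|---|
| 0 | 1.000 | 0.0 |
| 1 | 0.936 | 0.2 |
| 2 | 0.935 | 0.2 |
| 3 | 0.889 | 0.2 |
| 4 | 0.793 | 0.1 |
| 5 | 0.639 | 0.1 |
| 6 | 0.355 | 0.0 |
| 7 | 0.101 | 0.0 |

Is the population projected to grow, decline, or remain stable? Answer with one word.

declining

R0 = Σ lx·mx = 0 + 0.1872 + 0.187 + 0.1778 + 0.0793 + 0.0639 + 0 + 0 = 0.6952
R0 < 1, so the population is declining.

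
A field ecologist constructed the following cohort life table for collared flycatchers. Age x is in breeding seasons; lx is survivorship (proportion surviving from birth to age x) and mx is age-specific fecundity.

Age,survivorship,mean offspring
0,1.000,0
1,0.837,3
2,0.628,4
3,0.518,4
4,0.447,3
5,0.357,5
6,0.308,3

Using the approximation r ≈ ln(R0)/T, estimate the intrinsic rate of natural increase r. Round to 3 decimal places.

0.800

R0 = Σ lx·mx = 0 + 2.511 + 2.512 + 2.072 + 1.341 + 1.785 + 0.924 = 11.145
Σ x·lx·mx = 33.584; T = 33.584/11.145 = 3.01337…
r ≈ ln(R0)/T = ln(11.145)/3.01337… = 0.8001… → 0.800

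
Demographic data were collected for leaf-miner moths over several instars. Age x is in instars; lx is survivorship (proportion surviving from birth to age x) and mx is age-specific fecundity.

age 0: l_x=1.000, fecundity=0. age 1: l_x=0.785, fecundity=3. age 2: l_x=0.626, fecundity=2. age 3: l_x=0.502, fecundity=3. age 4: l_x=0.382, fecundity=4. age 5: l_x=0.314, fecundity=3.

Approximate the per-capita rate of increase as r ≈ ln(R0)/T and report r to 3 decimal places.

0.761

R0 = Σ lx·mx = 0 + 2.355 + 1.252 + 1.506 + 1.528 + 0.942 = 7.583
Σ x·lx·mx = 20.199; T = 20.199/7.583 = 2.66372…
r ≈ ln(R0)/T = ln(7.583)/2.66372… = 0.76056… → 0.761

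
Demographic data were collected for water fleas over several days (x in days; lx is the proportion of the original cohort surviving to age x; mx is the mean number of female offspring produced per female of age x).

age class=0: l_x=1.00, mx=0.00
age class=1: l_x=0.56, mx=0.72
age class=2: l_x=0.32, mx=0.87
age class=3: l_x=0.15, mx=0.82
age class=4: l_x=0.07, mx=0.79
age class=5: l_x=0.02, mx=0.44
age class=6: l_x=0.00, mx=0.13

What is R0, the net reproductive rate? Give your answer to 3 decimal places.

0.869

lx·mx by age: 0, 0.4032, 0.2784, 0.123, 0.0553, 0.0088, 0
R0 = Σ lx·mx = 0.8687 → 0.869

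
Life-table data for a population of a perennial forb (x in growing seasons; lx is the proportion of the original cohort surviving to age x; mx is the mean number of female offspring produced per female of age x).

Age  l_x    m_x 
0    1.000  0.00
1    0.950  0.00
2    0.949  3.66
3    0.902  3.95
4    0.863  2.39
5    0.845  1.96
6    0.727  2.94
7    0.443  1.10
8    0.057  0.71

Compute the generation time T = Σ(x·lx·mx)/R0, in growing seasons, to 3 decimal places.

3.780

lx·mx: 0, 0, 3.47334, 3.5629, 2.06257, 1.6562, 2.13738, 0.4873, 0.04047 → R0 = 13.42016
x·lx·mx: 0, 0, 6.94668, 10.6887, 8.25028, 8.281, 12.82428, 3.4111, 0.32376 → Σ = 50.7258
T = 50.7258 / 13.42016 = 3.779821… → 3.780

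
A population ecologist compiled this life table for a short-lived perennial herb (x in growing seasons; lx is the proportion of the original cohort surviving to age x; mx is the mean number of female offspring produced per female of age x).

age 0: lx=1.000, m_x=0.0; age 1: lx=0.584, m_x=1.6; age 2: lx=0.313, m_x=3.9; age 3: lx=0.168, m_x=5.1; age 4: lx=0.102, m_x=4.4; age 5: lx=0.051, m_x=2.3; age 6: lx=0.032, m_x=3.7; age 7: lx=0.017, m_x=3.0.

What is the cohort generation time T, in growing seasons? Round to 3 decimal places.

lx·mx: 0, 0.9344, 1.2207, 0.8568, 0.4488, 0.1173, 0.1184, 0.051 → R0 = 3.7474
x·lx·mx: 0, 0.9344, 2.4414, 2.5704, 1.7952, 0.5865, 0.7104, 0.357 → Σ = 9.3953
T = 9.3953 / 3.7474 = 2.507152… → 2.507

2.507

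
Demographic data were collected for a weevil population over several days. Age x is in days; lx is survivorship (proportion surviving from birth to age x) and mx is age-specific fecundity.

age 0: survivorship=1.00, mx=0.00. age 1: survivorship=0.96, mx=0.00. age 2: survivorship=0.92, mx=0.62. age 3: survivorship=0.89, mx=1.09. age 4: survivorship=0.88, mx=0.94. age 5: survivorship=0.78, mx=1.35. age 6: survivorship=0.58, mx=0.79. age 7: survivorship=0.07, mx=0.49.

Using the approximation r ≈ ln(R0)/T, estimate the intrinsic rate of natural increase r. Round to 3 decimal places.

R0 = Σ lx·mx = 0 + 0 + 0.5704 + 0.9701 + 0.8272 + 1.053 + 0.4582 + 0.0343 = 3.9132
Σ x·lx·mx = 15.6142; T = 15.6142/3.9132 = 3.99014…
r ≈ ln(R0)/T = ln(3.9132)/3.99014… = 0.34193… → 0.342

0.342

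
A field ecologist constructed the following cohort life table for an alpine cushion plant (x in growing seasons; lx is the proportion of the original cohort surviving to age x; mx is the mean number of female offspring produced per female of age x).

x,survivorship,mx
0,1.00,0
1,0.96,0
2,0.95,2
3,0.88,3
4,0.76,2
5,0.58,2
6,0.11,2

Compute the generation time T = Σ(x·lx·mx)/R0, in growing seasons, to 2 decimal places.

3.35

lx·mx: 0, 0, 1.9, 2.64, 1.52, 1.16, 0.22 → R0 = 7.44
x·lx·mx: 0, 0, 3.8, 7.92, 6.08, 5.8, 1.32 → Σ = 24.92
T = 24.92 / 7.44 = 3.349462… → 3.35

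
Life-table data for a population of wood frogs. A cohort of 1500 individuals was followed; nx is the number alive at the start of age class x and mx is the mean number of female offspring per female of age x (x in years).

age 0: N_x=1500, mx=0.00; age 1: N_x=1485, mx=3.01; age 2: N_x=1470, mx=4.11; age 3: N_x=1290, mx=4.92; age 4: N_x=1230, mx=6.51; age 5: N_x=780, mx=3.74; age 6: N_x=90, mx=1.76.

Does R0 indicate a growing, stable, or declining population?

growing

lx = nx/n0 = nx/1500: 1, 0.99, 0.98, 0.86, 0.82, 0.52, 0.06
R0 = Σ lx·mx = 0 + 2.9799 + 4.0278 + 4.2312 + 5.3382 + 1.9448 + 0.1056 = 18.6275
R0 > 1, so the population is growing.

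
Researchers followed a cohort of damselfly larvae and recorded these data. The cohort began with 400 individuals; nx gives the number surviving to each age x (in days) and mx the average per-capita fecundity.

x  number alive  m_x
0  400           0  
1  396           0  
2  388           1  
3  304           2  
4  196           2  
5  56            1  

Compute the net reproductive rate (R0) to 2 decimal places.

3.61

lx = nx/n0 = nx/400: 1, 0.99, 0.97, 0.76, 0.49, 0.14
lx·mx by age: 0, 0, 0.97, 1.52, 0.98, 0.14
R0 = Σ lx·mx = 3.61 → 3.61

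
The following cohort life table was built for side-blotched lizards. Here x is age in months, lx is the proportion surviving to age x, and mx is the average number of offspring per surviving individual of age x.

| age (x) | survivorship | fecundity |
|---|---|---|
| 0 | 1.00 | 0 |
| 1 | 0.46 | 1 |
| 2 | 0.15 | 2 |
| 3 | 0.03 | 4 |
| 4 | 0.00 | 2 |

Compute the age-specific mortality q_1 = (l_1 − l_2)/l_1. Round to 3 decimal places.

q_1 = (l_1 − l_2) / l_1 = (0.46 − 0.15) / 0.46
     = 0.31 / 0.46 = 0.673913… → 0.674

0.674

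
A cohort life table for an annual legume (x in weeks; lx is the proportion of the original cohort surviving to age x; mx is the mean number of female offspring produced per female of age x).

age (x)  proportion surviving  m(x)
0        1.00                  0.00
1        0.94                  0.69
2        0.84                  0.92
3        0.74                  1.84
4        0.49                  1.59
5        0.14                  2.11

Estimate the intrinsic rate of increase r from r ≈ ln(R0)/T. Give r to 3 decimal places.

0.479

R0 = Σ lx·mx = 0 + 0.6486 + 0.7728 + 1.3616 + 0.7791 + 0.2954 = 3.8575
Σ x·lx·mx = 10.8724; T = 10.8724/3.8575 = 2.81851…
r ≈ ln(R0)/T = ln(3.8575)/2.81851… = 0.47898… → 0.479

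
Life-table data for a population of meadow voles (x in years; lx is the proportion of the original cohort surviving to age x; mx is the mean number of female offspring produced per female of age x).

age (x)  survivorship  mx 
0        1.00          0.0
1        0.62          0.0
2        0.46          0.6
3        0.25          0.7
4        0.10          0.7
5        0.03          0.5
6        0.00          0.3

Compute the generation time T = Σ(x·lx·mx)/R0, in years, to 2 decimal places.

lx·mx: 0, 0, 0.276, 0.175, 0.07, 0.015, 0 → R0 = 0.536
x·lx·mx: 0, 0, 0.552, 0.525, 0.28, 0.075, 0 → Σ = 1.432
T = 1.432 / 0.536 = 2.671642… → 2.67

2.67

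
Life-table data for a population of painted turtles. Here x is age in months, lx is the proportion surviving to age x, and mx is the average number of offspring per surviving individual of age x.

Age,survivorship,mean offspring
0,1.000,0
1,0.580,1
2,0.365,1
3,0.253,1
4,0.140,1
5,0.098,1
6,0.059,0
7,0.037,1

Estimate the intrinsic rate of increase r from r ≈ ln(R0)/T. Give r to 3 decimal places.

R0 = Σ lx·mx = 0 + 0.58 + 0.365 + 0.253 + 0.14 + 0.098 + 0 + 0.037 = 1.473
Σ x·lx·mx = 3.378; T = 3.378/1.473 = 2.29328…
r ≈ ln(R0)/T = ln(1.473)/2.29328… = 0.16889… → 0.169

0.169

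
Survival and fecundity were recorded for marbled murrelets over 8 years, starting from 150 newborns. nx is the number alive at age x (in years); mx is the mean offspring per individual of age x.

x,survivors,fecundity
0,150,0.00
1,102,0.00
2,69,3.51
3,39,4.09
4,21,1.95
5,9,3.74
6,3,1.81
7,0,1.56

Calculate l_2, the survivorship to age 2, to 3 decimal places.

l_2 = n_2/n_0 = 69/150 = 0.46 → 0.460

0.460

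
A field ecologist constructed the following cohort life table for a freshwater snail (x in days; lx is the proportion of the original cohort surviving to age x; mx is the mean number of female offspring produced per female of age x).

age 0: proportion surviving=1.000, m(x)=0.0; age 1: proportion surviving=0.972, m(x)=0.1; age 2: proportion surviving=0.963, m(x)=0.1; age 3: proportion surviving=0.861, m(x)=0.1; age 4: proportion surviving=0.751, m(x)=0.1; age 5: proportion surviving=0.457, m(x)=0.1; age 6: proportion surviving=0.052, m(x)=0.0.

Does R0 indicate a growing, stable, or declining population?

declining

R0 = Σ lx·mx = 0 + 0.0972 + 0.0963 + 0.0861 + 0.0751 + 0.0457 + 0 = 0.4004
R0 < 1, so the population is declining.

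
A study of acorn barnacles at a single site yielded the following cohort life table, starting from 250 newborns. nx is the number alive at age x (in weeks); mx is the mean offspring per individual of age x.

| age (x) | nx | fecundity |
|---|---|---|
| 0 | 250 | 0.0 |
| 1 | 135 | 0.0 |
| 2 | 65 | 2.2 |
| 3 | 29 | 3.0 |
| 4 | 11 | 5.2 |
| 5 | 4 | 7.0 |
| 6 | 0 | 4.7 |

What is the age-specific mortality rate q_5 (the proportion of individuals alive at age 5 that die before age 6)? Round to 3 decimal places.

1.000

lx = nx/n0 = nx/250: 1, 0.54, 0.26, 0.116, 0.044, 0.016, 0
q_5 = (l_5 − l_6) / l_5 = (0.016 − 0) / 0.016
     = 0.016 / 0.016 = 1 → 1.000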